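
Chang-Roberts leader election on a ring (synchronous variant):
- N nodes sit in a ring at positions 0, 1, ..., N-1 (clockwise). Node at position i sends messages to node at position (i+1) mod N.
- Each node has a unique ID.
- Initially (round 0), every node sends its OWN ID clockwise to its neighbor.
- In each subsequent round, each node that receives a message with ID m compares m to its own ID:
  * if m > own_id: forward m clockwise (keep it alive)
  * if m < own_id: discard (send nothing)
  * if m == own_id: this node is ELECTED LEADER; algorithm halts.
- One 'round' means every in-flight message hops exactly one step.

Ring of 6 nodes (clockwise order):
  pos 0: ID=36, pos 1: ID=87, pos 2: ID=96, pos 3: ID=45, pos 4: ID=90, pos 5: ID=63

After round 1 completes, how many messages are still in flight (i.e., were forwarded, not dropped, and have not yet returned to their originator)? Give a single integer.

Answer: 3

Derivation:
Round 1: pos1(id87) recv 36: drop; pos2(id96) recv 87: drop; pos3(id45) recv 96: fwd; pos4(id90) recv 45: drop; pos5(id63) recv 90: fwd; pos0(id36) recv 63: fwd
After round 1: 3 messages still in flight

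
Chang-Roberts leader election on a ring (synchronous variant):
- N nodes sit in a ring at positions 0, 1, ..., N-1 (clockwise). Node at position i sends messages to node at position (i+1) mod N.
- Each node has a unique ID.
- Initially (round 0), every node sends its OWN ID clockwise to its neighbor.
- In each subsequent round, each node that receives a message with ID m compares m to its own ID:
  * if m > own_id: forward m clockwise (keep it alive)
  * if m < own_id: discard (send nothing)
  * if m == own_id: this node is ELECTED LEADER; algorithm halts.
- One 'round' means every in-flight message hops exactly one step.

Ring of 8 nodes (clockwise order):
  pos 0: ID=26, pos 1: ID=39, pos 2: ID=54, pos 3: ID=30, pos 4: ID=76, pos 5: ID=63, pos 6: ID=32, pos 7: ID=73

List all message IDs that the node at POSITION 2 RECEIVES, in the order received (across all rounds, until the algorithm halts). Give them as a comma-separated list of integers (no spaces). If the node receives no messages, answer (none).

Round 1: pos1(id39) recv 26: drop; pos2(id54) recv 39: drop; pos3(id30) recv 54: fwd; pos4(id76) recv 30: drop; pos5(id63) recv 76: fwd; pos6(id32) recv 63: fwd; pos7(id73) recv 32: drop; pos0(id26) recv 73: fwd
Round 2: pos4(id76) recv 54: drop; pos6(id32) recv 76: fwd; pos7(id73) recv 63: drop; pos1(id39) recv 73: fwd
Round 3: pos7(id73) recv 76: fwd; pos2(id54) recv 73: fwd
Round 4: pos0(id26) recv 76: fwd; pos3(id30) recv 73: fwd
Round 5: pos1(id39) recv 76: fwd; pos4(id76) recv 73: drop
Round 6: pos2(id54) recv 76: fwd
Round 7: pos3(id30) recv 76: fwd
Round 8: pos4(id76) recv 76: ELECTED

Answer: 39,73,76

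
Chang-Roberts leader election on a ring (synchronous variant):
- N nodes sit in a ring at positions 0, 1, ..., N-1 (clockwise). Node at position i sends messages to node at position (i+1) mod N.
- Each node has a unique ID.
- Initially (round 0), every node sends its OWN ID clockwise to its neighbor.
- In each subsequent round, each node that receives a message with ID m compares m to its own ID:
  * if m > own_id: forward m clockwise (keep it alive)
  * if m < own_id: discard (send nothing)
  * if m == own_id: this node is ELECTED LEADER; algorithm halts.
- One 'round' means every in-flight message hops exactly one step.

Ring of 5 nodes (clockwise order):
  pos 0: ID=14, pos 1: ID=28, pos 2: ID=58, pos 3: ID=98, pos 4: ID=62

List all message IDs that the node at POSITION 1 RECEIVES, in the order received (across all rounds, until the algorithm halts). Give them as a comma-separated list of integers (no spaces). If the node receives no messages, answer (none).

Answer: 14,62,98

Derivation:
Round 1: pos1(id28) recv 14: drop; pos2(id58) recv 28: drop; pos3(id98) recv 58: drop; pos4(id62) recv 98: fwd; pos0(id14) recv 62: fwd
Round 2: pos0(id14) recv 98: fwd; pos1(id28) recv 62: fwd
Round 3: pos1(id28) recv 98: fwd; pos2(id58) recv 62: fwd
Round 4: pos2(id58) recv 98: fwd; pos3(id98) recv 62: drop
Round 5: pos3(id98) recv 98: ELECTED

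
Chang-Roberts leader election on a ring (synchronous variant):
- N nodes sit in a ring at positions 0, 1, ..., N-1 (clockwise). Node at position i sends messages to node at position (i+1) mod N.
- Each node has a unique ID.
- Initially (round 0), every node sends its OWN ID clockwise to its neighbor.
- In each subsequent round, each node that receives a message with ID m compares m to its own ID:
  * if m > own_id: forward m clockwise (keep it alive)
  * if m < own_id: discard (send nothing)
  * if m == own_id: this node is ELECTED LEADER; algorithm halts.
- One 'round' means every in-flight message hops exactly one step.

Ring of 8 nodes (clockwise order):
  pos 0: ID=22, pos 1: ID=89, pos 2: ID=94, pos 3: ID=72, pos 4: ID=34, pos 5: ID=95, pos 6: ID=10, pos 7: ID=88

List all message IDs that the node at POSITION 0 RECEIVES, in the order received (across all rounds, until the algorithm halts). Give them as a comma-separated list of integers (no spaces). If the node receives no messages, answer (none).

Round 1: pos1(id89) recv 22: drop; pos2(id94) recv 89: drop; pos3(id72) recv 94: fwd; pos4(id34) recv 72: fwd; pos5(id95) recv 34: drop; pos6(id10) recv 95: fwd; pos7(id88) recv 10: drop; pos0(id22) recv 88: fwd
Round 2: pos4(id34) recv 94: fwd; pos5(id95) recv 72: drop; pos7(id88) recv 95: fwd; pos1(id89) recv 88: drop
Round 3: pos5(id95) recv 94: drop; pos0(id22) recv 95: fwd
Round 4: pos1(id89) recv 95: fwd
Round 5: pos2(id94) recv 95: fwd
Round 6: pos3(id72) recv 95: fwd
Round 7: pos4(id34) recv 95: fwd
Round 8: pos5(id95) recv 95: ELECTED

Answer: 88,95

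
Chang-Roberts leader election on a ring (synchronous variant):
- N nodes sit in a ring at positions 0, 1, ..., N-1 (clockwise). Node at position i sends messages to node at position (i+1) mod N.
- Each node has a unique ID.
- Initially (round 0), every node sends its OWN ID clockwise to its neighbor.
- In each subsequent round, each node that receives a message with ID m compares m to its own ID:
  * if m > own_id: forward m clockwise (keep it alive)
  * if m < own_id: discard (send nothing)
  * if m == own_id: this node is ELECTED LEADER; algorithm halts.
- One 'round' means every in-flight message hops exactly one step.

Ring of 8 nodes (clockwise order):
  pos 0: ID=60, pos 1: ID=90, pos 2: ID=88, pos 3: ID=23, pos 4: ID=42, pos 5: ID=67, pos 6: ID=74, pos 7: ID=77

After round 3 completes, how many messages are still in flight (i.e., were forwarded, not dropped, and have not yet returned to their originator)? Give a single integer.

Answer: 2

Derivation:
Round 1: pos1(id90) recv 60: drop; pos2(id88) recv 90: fwd; pos3(id23) recv 88: fwd; pos4(id42) recv 23: drop; pos5(id67) recv 42: drop; pos6(id74) recv 67: drop; pos7(id77) recv 74: drop; pos0(id60) recv 77: fwd
Round 2: pos3(id23) recv 90: fwd; pos4(id42) recv 88: fwd; pos1(id90) recv 77: drop
Round 3: pos4(id42) recv 90: fwd; pos5(id67) recv 88: fwd
After round 3: 2 messages still in flight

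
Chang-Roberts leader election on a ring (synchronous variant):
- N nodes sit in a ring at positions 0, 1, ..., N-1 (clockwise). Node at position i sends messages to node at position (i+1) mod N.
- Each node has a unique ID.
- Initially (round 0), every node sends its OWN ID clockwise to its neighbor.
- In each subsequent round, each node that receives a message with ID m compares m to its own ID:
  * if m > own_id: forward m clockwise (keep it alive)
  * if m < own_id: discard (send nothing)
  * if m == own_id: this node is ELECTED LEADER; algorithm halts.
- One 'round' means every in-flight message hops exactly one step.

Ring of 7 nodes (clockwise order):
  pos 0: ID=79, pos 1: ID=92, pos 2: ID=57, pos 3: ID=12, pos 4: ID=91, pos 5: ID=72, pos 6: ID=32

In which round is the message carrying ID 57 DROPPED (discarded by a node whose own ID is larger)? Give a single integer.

Round 1: pos1(id92) recv 79: drop; pos2(id57) recv 92: fwd; pos3(id12) recv 57: fwd; pos4(id91) recv 12: drop; pos5(id72) recv 91: fwd; pos6(id32) recv 72: fwd; pos0(id79) recv 32: drop
Round 2: pos3(id12) recv 92: fwd; pos4(id91) recv 57: drop; pos6(id32) recv 91: fwd; pos0(id79) recv 72: drop
Round 3: pos4(id91) recv 92: fwd; pos0(id79) recv 91: fwd
Round 4: pos5(id72) recv 92: fwd; pos1(id92) recv 91: drop
Round 5: pos6(id32) recv 92: fwd
Round 6: pos0(id79) recv 92: fwd
Round 7: pos1(id92) recv 92: ELECTED
Message ID 57 originates at pos 2; dropped at pos 4 in round 2

Answer: 2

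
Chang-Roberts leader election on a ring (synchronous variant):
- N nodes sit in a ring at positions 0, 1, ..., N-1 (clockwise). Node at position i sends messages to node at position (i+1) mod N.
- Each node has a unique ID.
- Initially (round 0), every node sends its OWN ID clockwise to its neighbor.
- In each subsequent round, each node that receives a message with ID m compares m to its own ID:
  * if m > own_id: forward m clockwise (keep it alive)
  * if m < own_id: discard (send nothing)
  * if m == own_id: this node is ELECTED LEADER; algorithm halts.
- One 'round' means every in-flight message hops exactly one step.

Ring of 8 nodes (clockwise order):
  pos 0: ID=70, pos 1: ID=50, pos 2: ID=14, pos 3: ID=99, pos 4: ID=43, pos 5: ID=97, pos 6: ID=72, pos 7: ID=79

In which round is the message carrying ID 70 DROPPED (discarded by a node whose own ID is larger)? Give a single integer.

Round 1: pos1(id50) recv 70: fwd; pos2(id14) recv 50: fwd; pos3(id99) recv 14: drop; pos4(id43) recv 99: fwd; pos5(id97) recv 43: drop; pos6(id72) recv 97: fwd; pos7(id79) recv 72: drop; pos0(id70) recv 79: fwd
Round 2: pos2(id14) recv 70: fwd; pos3(id99) recv 50: drop; pos5(id97) recv 99: fwd; pos7(id79) recv 97: fwd; pos1(id50) recv 79: fwd
Round 3: pos3(id99) recv 70: drop; pos6(id72) recv 99: fwd; pos0(id70) recv 97: fwd; pos2(id14) recv 79: fwd
Round 4: pos7(id79) recv 99: fwd; pos1(id50) recv 97: fwd; pos3(id99) recv 79: drop
Round 5: pos0(id70) recv 99: fwd; pos2(id14) recv 97: fwd
Round 6: pos1(id50) recv 99: fwd; pos3(id99) recv 97: drop
Round 7: pos2(id14) recv 99: fwd
Round 8: pos3(id99) recv 99: ELECTED
Message ID 70 originates at pos 0; dropped at pos 3 in round 3

Answer: 3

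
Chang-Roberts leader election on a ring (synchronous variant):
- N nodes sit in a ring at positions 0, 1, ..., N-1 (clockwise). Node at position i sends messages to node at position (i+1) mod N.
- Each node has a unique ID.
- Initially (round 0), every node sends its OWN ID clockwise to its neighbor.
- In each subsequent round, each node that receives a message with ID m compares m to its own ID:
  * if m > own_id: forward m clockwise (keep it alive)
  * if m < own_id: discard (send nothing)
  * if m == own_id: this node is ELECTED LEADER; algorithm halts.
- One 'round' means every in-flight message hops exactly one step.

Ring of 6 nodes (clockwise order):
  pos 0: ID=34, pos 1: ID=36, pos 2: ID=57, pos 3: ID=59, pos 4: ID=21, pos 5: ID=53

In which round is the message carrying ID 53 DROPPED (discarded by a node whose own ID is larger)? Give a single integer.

Round 1: pos1(id36) recv 34: drop; pos2(id57) recv 36: drop; pos3(id59) recv 57: drop; pos4(id21) recv 59: fwd; pos5(id53) recv 21: drop; pos0(id34) recv 53: fwd
Round 2: pos5(id53) recv 59: fwd; pos1(id36) recv 53: fwd
Round 3: pos0(id34) recv 59: fwd; pos2(id57) recv 53: drop
Round 4: pos1(id36) recv 59: fwd
Round 5: pos2(id57) recv 59: fwd
Round 6: pos3(id59) recv 59: ELECTED
Message ID 53 originates at pos 5; dropped at pos 2 in round 3

Answer: 3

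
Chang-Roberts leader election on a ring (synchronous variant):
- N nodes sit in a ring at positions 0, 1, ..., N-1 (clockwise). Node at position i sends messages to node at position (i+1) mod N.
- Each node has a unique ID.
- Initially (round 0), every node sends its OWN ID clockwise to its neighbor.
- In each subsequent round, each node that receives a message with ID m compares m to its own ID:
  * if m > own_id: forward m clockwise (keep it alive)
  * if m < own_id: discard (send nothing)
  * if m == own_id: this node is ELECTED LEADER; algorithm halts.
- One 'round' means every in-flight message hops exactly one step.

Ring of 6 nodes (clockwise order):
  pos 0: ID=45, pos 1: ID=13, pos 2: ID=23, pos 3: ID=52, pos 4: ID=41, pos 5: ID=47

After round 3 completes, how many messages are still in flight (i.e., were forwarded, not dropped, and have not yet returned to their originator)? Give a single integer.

Answer: 2

Derivation:
Round 1: pos1(id13) recv 45: fwd; pos2(id23) recv 13: drop; pos3(id52) recv 23: drop; pos4(id41) recv 52: fwd; pos5(id47) recv 41: drop; pos0(id45) recv 47: fwd
Round 2: pos2(id23) recv 45: fwd; pos5(id47) recv 52: fwd; pos1(id13) recv 47: fwd
Round 3: pos3(id52) recv 45: drop; pos0(id45) recv 52: fwd; pos2(id23) recv 47: fwd
After round 3: 2 messages still in flight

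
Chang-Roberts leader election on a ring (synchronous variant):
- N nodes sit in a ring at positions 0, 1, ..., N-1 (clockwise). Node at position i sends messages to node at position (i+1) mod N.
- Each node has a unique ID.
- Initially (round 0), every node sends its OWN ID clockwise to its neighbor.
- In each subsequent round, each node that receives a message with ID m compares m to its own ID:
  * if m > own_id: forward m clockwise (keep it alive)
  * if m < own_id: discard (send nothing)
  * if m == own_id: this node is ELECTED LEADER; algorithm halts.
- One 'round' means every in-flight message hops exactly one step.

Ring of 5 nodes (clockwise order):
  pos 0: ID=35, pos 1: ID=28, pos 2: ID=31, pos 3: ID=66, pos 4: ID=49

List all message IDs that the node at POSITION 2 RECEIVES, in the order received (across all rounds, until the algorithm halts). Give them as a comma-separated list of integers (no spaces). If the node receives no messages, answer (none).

Answer: 28,35,49,66

Derivation:
Round 1: pos1(id28) recv 35: fwd; pos2(id31) recv 28: drop; pos3(id66) recv 31: drop; pos4(id49) recv 66: fwd; pos0(id35) recv 49: fwd
Round 2: pos2(id31) recv 35: fwd; pos0(id35) recv 66: fwd; pos1(id28) recv 49: fwd
Round 3: pos3(id66) recv 35: drop; pos1(id28) recv 66: fwd; pos2(id31) recv 49: fwd
Round 4: pos2(id31) recv 66: fwd; pos3(id66) recv 49: drop
Round 5: pos3(id66) recv 66: ELECTED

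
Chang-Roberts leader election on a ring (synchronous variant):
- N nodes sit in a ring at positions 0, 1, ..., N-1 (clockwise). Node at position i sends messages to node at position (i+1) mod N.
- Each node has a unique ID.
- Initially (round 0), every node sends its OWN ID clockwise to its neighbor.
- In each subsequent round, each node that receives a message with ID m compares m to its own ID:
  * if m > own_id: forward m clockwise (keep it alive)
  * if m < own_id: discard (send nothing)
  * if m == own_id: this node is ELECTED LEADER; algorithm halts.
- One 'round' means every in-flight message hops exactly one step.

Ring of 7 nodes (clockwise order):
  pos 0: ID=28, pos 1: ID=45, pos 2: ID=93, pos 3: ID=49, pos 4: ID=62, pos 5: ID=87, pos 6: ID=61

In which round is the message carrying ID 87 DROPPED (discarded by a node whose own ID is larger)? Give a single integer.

Answer: 4

Derivation:
Round 1: pos1(id45) recv 28: drop; pos2(id93) recv 45: drop; pos3(id49) recv 93: fwd; pos4(id62) recv 49: drop; pos5(id87) recv 62: drop; pos6(id61) recv 87: fwd; pos0(id28) recv 61: fwd
Round 2: pos4(id62) recv 93: fwd; pos0(id28) recv 87: fwd; pos1(id45) recv 61: fwd
Round 3: pos5(id87) recv 93: fwd; pos1(id45) recv 87: fwd; pos2(id93) recv 61: drop
Round 4: pos6(id61) recv 93: fwd; pos2(id93) recv 87: drop
Round 5: pos0(id28) recv 93: fwd
Round 6: pos1(id45) recv 93: fwd
Round 7: pos2(id93) recv 93: ELECTED
Message ID 87 originates at pos 5; dropped at pos 2 in round 4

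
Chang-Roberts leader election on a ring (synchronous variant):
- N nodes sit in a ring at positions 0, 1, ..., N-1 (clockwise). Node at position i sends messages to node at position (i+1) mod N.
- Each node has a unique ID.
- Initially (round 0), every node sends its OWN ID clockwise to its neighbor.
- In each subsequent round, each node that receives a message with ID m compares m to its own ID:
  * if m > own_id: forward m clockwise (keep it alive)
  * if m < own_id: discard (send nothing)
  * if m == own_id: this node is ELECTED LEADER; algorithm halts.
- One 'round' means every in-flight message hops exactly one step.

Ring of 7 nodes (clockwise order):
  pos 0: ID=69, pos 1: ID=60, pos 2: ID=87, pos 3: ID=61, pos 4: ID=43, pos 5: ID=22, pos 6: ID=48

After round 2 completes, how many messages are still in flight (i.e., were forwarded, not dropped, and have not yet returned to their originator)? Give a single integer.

Round 1: pos1(id60) recv 69: fwd; pos2(id87) recv 60: drop; pos3(id61) recv 87: fwd; pos4(id43) recv 61: fwd; pos5(id22) recv 43: fwd; pos6(id48) recv 22: drop; pos0(id69) recv 48: drop
Round 2: pos2(id87) recv 69: drop; pos4(id43) recv 87: fwd; pos5(id22) recv 61: fwd; pos6(id48) recv 43: drop
After round 2: 2 messages still in flight

Answer: 2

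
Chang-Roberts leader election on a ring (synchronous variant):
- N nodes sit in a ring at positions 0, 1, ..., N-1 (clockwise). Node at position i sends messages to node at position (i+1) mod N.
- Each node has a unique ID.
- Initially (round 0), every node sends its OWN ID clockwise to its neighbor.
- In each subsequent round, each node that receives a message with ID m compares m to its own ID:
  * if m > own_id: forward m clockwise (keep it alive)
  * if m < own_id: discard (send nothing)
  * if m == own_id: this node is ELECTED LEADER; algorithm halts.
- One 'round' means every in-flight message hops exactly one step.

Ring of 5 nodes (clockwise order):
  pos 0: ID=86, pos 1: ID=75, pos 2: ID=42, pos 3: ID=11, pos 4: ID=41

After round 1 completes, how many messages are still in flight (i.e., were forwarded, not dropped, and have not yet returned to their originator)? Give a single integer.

Answer: 3

Derivation:
Round 1: pos1(id75) recv 86: fwd; pos2(id42) recv 75: fwd; pos3(id11) recv 42: fwd; pos4(id41) recv 11: drop; pos0(id86) recv 41: drop
After round 1: 3 messages still in flight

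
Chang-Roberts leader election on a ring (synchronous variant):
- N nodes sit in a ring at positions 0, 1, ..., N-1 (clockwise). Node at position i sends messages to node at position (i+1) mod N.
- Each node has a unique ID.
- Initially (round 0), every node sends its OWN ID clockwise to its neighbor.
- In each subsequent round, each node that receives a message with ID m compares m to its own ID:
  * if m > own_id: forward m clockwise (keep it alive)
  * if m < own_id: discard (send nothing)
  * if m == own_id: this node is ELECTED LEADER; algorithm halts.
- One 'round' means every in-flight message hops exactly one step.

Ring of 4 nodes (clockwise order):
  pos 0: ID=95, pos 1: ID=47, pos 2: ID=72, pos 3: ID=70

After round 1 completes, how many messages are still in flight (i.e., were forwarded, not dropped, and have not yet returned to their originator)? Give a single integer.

Round 1: pos1(id47) recv 95: fwd; pos2(id72) recv 47: drop; pos3(id70) recv 72: fwd; pos0(id95) recv 70: drop
After round 1: 2 messages still in flight

Answer: 2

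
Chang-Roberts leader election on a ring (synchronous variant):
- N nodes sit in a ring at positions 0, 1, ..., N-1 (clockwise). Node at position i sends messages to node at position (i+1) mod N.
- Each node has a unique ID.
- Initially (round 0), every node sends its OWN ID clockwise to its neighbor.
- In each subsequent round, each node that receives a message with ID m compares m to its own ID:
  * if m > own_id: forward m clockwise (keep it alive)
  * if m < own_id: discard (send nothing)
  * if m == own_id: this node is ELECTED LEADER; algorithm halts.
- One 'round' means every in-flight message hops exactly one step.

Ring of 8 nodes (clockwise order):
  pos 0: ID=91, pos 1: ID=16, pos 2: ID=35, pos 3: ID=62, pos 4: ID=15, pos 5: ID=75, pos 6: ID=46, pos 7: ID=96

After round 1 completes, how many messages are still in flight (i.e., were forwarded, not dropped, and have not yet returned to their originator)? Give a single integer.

Answer: 4

Derivation:
Round 1: pos1(id16) recv 91: fwd; pos2(id35) recv 16: drop; pos3(id62) recv 35: drop; pos4(id15) recv 62: fwd; pos5(id75) recv 15: drop; pos6(id46) recv 75: fwd; pos7(id96) recv 46: drop; pos0(id91) recv 96: fwd
After round 1: 4 messages still in flight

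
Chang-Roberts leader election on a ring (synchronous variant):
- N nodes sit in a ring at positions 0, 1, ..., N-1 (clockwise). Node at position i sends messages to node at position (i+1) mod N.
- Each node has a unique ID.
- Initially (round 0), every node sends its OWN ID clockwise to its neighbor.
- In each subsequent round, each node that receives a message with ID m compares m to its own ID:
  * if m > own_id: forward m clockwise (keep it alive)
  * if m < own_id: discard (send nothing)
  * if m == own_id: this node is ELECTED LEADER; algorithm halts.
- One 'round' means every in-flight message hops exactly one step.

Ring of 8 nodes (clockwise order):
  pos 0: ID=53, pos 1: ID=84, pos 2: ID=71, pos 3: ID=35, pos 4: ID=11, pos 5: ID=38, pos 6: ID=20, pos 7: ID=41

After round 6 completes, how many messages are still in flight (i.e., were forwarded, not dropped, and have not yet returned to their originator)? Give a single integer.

Answer: 2

Derivation:
Round 1: pos1(id84) recv 53: drop; pos2(id71) recv 84: fwd; pos3(id35) recv 71: fwd; pos4(id11) recv 35: fwd; pos5(id38) recv 11: drop; pos6(id20) recv 38: fwd; pos7(id41) recv 20: drop; pos0(id53) recv 41: drop
Round 2: pos3(id35) recv 84: fwd; pos4(id11) recv 71: fwd; pos5(id38) recv 35: drop; pos7(id41) recv 38: drop
Round 3: pos4(id11) recv 84: fwd; pos5(id38) recv 71: fwd
Round 4: pos5(id38) recv 84: fwd; pos6(id20) recv 71: fwd
Round 5: pos6(id20) recv 84: fwd; pos7(id41) recv 71: fwd
Round 6: pos7(id41) recv 84: fwd; pos0(id53) recv 71: fwd
After round 6: 2 messages still in flight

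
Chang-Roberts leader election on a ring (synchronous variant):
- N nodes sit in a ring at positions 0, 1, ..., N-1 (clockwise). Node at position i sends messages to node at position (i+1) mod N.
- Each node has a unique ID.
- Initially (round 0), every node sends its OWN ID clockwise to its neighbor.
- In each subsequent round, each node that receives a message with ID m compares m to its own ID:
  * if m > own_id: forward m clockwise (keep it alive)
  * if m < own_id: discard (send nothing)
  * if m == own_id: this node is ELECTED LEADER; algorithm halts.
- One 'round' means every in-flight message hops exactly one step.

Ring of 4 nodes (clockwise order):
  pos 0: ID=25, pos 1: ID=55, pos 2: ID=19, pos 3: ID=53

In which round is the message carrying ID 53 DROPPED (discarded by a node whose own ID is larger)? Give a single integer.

Answer: 2

Derivation:
Round 1: pos1(id55) recv 25: drop; pos2(id19) recv 55: fwd; pos3(id53) recv 19: drop; pos0(id25) recv 53: fwd
Round 2: pos3(id53) recv 55: fwd; pos1(id55) recv 53: drop
Round 3: pos0(id25) recv 55: fwd
Round 4: pos1(id55) recv 55: ELECTED
Message ID 53 originates at pos 3; dropped at pos 1 in round 2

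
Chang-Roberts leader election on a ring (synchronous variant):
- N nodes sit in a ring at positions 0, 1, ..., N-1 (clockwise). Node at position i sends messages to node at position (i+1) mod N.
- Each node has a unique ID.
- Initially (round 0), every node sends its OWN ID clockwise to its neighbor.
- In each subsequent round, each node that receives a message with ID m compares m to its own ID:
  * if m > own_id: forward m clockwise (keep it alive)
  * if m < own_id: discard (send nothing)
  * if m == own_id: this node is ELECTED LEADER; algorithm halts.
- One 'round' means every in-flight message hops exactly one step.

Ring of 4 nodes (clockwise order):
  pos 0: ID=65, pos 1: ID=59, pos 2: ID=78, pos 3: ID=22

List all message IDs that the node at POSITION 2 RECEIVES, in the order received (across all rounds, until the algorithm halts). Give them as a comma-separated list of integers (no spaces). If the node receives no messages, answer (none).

Round 1: pos1(id59) recv 65: fwd; pos2(id78) recv 59: drop; pos3(id22) recv 78: fwd; pos0(id65) recv 22: drop
Round 2: pos2(id78) recv 65: drop; pos0(id65) recv 78: fwd
Round 3: pos1(id59) recv 78: fwd
Round 4: pos2(id78) recv 78: ELECTED

Answer: 59,65,78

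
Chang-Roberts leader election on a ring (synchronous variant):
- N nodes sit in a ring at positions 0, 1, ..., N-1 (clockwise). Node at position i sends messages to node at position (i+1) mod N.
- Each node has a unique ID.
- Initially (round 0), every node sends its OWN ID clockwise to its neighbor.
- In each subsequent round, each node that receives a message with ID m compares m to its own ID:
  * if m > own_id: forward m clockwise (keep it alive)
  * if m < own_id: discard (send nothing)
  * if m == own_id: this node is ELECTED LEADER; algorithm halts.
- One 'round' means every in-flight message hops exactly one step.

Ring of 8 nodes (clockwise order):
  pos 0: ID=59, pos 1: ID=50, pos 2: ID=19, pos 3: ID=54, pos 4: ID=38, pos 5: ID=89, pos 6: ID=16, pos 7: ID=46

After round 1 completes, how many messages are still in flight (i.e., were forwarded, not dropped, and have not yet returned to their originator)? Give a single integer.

Round 1: pos1(id50) recv 59: fwd; pos2(id19) recv 50: fwd; pos3(id54) recv 19: drop; pos4(id38) recv 54: fwd; pos5(id89) recv 38: drop; pos6(id16) recv 89: fwd; pos7(id46) recv 16: drop; pos0(id59) recv 46: drop
After round 1: 4 messages still in flight

Answer: 4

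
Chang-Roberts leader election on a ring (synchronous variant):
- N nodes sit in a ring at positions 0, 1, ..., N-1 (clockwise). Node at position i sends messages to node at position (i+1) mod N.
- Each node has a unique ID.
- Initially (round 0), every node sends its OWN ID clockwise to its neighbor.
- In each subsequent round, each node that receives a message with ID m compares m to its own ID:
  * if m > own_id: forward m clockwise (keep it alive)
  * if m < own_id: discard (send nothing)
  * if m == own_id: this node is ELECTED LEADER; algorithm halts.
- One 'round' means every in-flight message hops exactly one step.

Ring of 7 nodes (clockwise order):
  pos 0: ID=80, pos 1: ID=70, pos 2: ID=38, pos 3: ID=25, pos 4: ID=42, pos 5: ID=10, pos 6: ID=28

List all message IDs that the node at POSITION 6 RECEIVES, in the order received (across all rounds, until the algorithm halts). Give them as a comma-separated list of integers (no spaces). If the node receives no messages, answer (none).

Answer: 10,42,70,80

Derivation:
Round 1: pos1(id70) recv 80: fwd; pos2(id38) recv 70: fwd; pos3(id25) recv 38: fwd; pos4(id42) recv 25: drop; pos5(id10) recv 42: fwd; pos6(id28) recv 10: drop; pos0(id80) recv 28: drop
Round 2: pos2(id38) recv 80: fwd; pos3(id25) recv 70: fwd; pos4(id42) recv 38: drop; pos6(id28) recv 42: fwd
Round 3: pos3(id25) recv 80: fwd; pos4(id42) recv 70: fwd; pos0(id80) recv 42: drop
Round 4: pos4(id42) recv 80: fwd; pos5(id10) recv 70: fwd
Round 5: pos5(id10) recv 80: fwd; pos6(id28) recv 70: fwd
Round 6: pos6(id28) recv 80: fwd; pos0(id80) recv 70: drop
Round 7: pos0(id80) recv 80: ELECTED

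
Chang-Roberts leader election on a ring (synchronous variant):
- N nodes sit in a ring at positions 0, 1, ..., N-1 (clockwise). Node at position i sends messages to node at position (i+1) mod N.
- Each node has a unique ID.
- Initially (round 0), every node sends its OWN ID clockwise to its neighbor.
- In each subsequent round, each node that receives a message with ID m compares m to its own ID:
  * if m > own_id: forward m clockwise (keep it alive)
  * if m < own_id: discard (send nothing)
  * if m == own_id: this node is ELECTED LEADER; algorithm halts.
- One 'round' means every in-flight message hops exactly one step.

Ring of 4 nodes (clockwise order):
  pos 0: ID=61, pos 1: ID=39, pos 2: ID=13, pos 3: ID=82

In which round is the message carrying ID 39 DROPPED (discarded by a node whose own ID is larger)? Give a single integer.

Round 1: pos1(id39) recv 61: fwd; pos2(id13) recv 39: fwd; pos3(id82) recv 13: drop; pos0(id61) recv 82: fwd
Round 2: pos2(id13) recv 61: fwd; pos3(id82) recv 39: drop; pos1(id39) recv 82: fwd
Round 3: pos3(id82) recv 61: drop; pos2(id13) recv 82: fwd
Round 4: pos3(id82) recv 82: ELECTED
Message ID 39 originates at pos 1; dropped at pos 3 in round 2

Answer: 2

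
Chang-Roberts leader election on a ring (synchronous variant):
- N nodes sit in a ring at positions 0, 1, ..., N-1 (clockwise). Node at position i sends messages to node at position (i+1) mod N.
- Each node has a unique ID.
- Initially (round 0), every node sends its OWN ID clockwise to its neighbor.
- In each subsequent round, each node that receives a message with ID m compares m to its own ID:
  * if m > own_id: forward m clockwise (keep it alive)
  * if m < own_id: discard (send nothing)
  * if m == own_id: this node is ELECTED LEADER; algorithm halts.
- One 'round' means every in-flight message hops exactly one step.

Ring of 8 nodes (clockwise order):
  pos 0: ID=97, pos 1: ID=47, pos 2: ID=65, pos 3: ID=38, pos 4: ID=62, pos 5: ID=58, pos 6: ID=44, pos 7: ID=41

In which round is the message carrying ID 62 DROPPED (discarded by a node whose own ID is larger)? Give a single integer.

Round 1: pos1(id47) recv 97: fwd; pos2(id65) recv 47: drop; pos3(id38) recv 65: fwd; pos4(id62) recv 38: drop; pos5(id58) recv 62: fwd; pos6(id44) recv 58: fwd; pos7(id41) recv 44: fwd; pos0(id97) recv 41: drop
Round 2: pos2(id65) recv 97: fwd; pos4(id62) recv 65: fwd; pos6(id44) recv 62: fwd; pos7(id41) recv 58: fwd; pos0(id97) recv 44: drop
Round 3: pos3(id38) recv 97: fwd; pos5(id58) recv 65: fwd; pos7(id41) recv 62: fwd; pos0(id97) recv 58: drop
Round 4: pos4(id62) recv 97: fwd; pos6(id44) recv 65: fwd; pos0(id97) recv 62: drop
Round 5: pos5(id58) recv 97: fwd; pos7(id41) recv 65: fwd
Round 6: pos6(id44) recv 97: fwd; pos0(id97) recv 65: drop
Round 7: pos7(id41) recv 97: fwd
Round 8: pos0(id97) recv 97: ELECTED
Message ID 62 originates at pos 4; dropped at pos 0 in round 4

Answer: 4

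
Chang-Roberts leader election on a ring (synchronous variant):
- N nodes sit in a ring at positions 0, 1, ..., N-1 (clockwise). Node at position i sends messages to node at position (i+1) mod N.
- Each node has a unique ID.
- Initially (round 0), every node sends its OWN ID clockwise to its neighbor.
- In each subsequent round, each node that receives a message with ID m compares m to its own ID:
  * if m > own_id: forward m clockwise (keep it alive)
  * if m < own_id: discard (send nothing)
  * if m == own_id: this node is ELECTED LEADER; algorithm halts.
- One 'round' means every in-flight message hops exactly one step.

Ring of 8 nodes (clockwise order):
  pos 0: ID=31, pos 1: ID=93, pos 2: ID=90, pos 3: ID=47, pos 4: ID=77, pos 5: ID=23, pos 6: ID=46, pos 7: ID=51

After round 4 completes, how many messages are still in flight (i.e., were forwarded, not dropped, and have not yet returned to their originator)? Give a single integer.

Answer: 3

Derivation:
Round 1: pos1(id93) recv 31: drop; pos2(id90) recv 93: fwd; pos3(id47) recv 90: fwd; pos4(id77) recv 47: drop; pos5(id23) recv 77: fwd; pos6(id46) recv 23: drop; pos7(id51) recv 46: drop; pos0(id31) recv 51: fwd
Round 2: pos3(id47) recv 93: fwd; pos4(id77) recv 90: fwd; pos6(id46) recv 77: fwd; pos1(id93) recv 51: drop
Round 3: pos4(id77) recv 93: fwd; pos5(id23) recv 90: fwd; pos7(id51) recv 77: fwd
Round 4: pos5(id23) recv 93: fwd; pos6(id46) recv 90: fwd; pos0(id31) recv 77: fwd
After round 4: 3 messages still in flight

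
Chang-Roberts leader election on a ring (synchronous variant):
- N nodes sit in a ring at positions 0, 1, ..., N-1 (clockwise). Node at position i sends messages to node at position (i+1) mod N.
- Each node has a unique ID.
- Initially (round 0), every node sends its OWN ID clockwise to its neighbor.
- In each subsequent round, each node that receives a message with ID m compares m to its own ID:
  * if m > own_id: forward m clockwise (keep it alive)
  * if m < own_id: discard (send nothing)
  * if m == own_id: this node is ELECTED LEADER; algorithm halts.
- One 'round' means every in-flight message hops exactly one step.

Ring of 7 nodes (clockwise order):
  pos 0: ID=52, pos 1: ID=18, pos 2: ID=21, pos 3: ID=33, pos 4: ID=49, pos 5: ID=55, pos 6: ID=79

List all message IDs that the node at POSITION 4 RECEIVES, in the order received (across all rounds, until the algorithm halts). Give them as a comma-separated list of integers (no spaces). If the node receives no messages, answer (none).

Answer: 33,52,79

Derivation:
Round 1: pos1(id18) recv 52: fwd; pos2(id21) recv 18: drop; pos3(id33) recv 21: drop; pos4(id49) recv 33: drop; pos5(id55) recv 49: drop; pos6(id79) recv 55: drop; pos0(id52) recv 79: fwd
Round 2: pos2(id21) recv 52: fwd; pos1(id18) recv 79: fwd
Round 3: pos3(id33) recv 52: fwd; pos2(id21) recv 79: fwd
Round 4: pos4(id49) recv 52: fwd; pos3(id33) recv 79: fwd
Round 5: pos5(id55) recv 52: drop; pos4(id49) recv 79: fwd
Round 6: pos5(id55) recv 79: fwd
Round 7: pos6(id79) recv 79: ELECTED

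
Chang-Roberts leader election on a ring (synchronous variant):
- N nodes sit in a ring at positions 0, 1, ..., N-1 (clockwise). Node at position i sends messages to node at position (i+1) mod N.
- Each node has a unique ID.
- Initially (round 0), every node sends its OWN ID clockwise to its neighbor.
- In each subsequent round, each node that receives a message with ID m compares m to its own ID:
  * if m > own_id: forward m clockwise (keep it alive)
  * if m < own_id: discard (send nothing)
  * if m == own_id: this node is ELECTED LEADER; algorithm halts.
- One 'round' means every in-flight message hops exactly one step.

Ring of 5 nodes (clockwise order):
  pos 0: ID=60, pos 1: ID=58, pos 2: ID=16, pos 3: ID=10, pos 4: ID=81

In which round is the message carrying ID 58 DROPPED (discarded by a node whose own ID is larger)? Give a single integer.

Answer: 3

Derivation:
Round 1: pos1(id58) recv 60: fwd; pos2(id16) recv 58: fwd; pos3(id10) recv 16: fwd; pos4(id81) recv 10: drop; pos0(id60) recv 81: fwd
Round 2: pos2(id16) recv 60: fwd; pos3(id10) recv 58: fwd; pos4(id81) recv 16: drop; pos1(id58) recv 81: fwd
Round 3: pos3(id10) recv 60: fwd; pos4(id81) recv 58: drop; pos2(id16) recv 81: fwd
Round 4: pos4(id81) recv 60: drop; pos3(id10) recv 81: fwd
Round 5: pos4(id81) recv 81: ELECTED
Message ID 58 originates at pos 1; dropped at pos 4 in round 3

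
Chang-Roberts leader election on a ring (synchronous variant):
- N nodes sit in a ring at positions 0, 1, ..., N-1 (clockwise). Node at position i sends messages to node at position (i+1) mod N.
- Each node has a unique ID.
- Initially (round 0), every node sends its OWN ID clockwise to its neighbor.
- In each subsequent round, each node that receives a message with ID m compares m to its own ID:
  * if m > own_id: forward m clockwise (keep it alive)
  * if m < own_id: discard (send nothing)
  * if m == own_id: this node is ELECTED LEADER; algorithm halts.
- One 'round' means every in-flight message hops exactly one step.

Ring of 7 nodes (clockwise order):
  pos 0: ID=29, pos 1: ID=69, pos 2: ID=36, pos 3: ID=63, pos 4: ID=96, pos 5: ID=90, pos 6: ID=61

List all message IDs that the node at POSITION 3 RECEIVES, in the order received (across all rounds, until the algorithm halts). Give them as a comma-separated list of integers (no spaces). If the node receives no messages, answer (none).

Round 1: pos1(id69) recv 29: drop; pos2(id36) recv 69: fwd; pos3(id63) recv 36: drop; pos4(id96) recv 63: drop; pos5(id90) recv 96: fwd; pos6(id61) recv 90: fwd; pos0(id29) recv 61: fwd
Round 2: pos3(id63) recv 69: fwd; pos6(id61) recv 96: fwd; pos0(id29) recv 90: fwd; pos1(id69) recv 61: drop
Round 3: pos4(id96) recv 69: drop; pos0(id29) recv 96: fwd; pos1(id69) recv 90: fwd
Round 4: pos1(id69) recv 96: fwd; pos2(id36) recv 90: fwd
Round 5: pos2(id36) recv 96: fwd; pos3(id63) recv 90: fwd
Round 6: pos3(id63) recv 96: fwd; pos4(id96) recv 90: drop
Round 7: pos4(id96) recv 96: ELECTED

Answer: 36,69,90,96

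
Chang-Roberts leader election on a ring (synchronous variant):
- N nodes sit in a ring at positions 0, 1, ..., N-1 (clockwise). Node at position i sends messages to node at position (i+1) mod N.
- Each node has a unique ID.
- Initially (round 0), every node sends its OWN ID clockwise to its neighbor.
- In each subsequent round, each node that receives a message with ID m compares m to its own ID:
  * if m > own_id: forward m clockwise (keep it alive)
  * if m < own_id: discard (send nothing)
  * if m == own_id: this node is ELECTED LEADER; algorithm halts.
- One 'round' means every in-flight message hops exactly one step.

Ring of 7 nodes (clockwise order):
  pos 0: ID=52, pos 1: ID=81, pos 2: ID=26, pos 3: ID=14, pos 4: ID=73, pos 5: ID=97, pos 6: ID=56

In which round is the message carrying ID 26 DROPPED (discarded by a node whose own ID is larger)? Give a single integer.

Round 1: pos1(id81) recv 52: drop; pos2(id26) recv 81: fwd; pos3(id14) recv 26: fwd; pos4(id73) recv 14: drop; pos5(id97) recv 73: drop; pos6(id56) recv 97: fwd; pos0(id52) recv 56: fwd
Round 2: pos3(id14) recv 81: fwd; pos4(id73) recv 26: drop; pos0(id52) recv 97: fwd; pos1(id81) recv 56: drop
Round 3: pos4(id73) recv 81: fwd; pos1(id81) recv 97: fwd
Round 4: pos5(id97) recv 81: drop; pos2(id26) recv 97: fwd
Round 5: pos3(id14) recv 97: fwd
Round 6: pos4(id73) recv 97: fwd
Round 7: pos5(id97) recv 97: ELECTED
Message ID 26 originates at pos 2; dropped at pos 4 in round 2

Answer: 2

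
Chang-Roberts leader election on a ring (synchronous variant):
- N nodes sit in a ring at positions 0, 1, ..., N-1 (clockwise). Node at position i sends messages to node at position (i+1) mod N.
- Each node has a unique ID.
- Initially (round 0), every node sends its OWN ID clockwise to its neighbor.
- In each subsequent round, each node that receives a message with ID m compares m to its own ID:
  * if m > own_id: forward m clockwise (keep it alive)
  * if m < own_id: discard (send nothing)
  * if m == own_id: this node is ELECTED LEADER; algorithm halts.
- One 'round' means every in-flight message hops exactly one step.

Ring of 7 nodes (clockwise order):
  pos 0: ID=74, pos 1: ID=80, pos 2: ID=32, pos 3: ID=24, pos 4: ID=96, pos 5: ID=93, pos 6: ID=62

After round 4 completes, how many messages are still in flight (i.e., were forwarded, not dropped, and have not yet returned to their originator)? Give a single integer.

Answer: 2

Derivation:
Round 1: pos1(id80) recv 74: drop; pos2(id32) recv 80: fwd; pos3(id24) recv 32: fwd; pos4(id96) recv 24: drop; pos5(id93) recv 96: fwd; pos6(id62) recv 93: fwd; pos0(id74) recv 62: drop
Round 2: pos3(id24) recv 80: fwd; pos4(id96) recv 32: drop; pos6(id62) recv 96: fwd; pos0(id74) recv 93: fwd
Round 3: pos4(id96) recv 80: drop; pos0(id74) recv 96: fwd; pos1(id80) recv 93: fwd
Round 4: pos1(id80) recv 96: fwd; pos2(id32) recv 93: fwd
After round 4: 2 messages still in flight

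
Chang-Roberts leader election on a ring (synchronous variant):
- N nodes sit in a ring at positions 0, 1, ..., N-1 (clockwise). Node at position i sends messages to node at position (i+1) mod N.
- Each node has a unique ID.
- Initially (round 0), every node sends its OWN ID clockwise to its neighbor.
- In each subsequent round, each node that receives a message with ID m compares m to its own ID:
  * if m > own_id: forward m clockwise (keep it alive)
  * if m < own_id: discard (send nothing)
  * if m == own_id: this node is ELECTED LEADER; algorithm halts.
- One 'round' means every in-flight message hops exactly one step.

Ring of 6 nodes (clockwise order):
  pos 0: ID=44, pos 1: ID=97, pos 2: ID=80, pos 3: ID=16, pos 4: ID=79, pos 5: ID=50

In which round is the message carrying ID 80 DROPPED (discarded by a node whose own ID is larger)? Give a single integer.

Answer: 5

Derivation:
Round 1: pos1(id97) recv 44: drop; pos2(id80) recv 97: fwd; pos3(id16) recv 80: fwd; pos4(id79) recv 16: drop; pos5(id50) recv 79: fwd; pos0(id44) recv 50: fwd
Round 2: pos3(id16) recv 97: fwd; pos4(id79) recv 80: fwd; pos0(id44) recv 79: fwd; pos1(id97) recv 50: drop
Round 3: pos4(id79) recv 97: fwd; pos5(id50) recv 80: fwd; pos1(id97) recv 79: drop
Round 4: pos5(id50) recv 97: fwd; pos0(id44) recv 80: fwd
Round 5: pos0(id44) recv 97: fwd; pos1(id97) recv 80: drop
Round 6: pos1(id97) recv 97: ELECTED
Message ID 80 originates at pos 2; dropped at pos 1 in round 5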